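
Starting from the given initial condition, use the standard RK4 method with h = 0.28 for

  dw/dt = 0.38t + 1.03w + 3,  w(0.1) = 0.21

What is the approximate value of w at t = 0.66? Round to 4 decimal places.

RK4: k1 = f(t_n, w_n); k2 = f(t_n + h/2, w_n + (h/2)·k1); k3 = f(t_n + h/2, w_n + (h/2)·k2); k4 = f(t_n + h, w_n + h·k3); w_{n+1} = w_n + (h/6)·(k1 + 2k2 + 2k3 + k4).
t=0.100000, w=0.210000:
  k1 = f(0.100000, 0.210000) = 3.254300
  k2 = f(0.240000, 0.665602) = 3.776770
  k3 = f(0.240000, 0.738748) = 3.852110
  k4 = f(0.380000, 1.288591) = 4.471649
  w ← 0.210000 + (0.28/6)·(k1 + 2k2 + 2k3 + k4) = 1.282573
t=0.380000, w=1.282573:
  k1 = f(0.380000, 1.282573) = 4.465450
  k2 = f(0.520000, 1.907736) = 5.162568
  k3 = f(0.520000, 2.005333) = 5.263093
  k4 = f(0.660000, 2.756239) = 6.089726
  w ← 1.282573 + (0.28/6)·(k1 + 2k2 + 2k3 + k4) = 2.748210
w(0.66) ≈ 2.7482

2.7482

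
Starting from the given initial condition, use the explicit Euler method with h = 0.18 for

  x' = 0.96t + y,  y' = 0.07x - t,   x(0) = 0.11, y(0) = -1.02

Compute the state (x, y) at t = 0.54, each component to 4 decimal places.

-0.3530, -1.1196

Euler on (x,y): x_{n+1} = x_n + h·x', y_{n+1} = y_n + h·y'.
0.000000: (0.110000, -1.020000); f=(-1.020000, 0.007700) → (-0.073600, -1.018614)
0.180000: (-0.073600, -1.018614); f=(-0.845814, -0.185152) → (-0.225847, -1.051941)
0.360000: (-0.225847, -1.051941); f=(-0.706341, -0.375809) → (-0.352988, -1.119587)
(x(0.54), y(0.54)) ≈ (-0.3530, -1.1196)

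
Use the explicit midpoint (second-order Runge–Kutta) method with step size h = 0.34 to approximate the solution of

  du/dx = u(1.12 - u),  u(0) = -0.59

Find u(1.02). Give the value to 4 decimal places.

-8.7580

Midpoint: k1 = f(x_n, u_n); k2 = f(x_n + h/2, u_n + (h/2)·k1); u_{n+1} = u_n + h·k2.
x=0.000000, u=-0.590000:
  k1 = f(0.000000, -0.590000) = -1.008900
  k2 = f(0.170000, -0.761513) = -1.432797
  u ← -0.590000 + 0.34·(-1.432797) = -1.077151
x=0.340000, u=-1.077151:
  k1 = f(0.340000, -1.077151) = -2.366663
  k2 = f(0.510000, -1.479484) = -3.845893
  u ← -1.077151 + 0.34·(-3.845893) = -2.384755
x=0.680000, u=-2.384755:
  k1 = f(0.680000, -2.384755) = -8.357979
  k2 = f(0.850000, -3.805611) = -18.744959
  u ← -2.384755 + 0.34·(-18.744959) = -8.758041
u(1.02) ≈ -8.7580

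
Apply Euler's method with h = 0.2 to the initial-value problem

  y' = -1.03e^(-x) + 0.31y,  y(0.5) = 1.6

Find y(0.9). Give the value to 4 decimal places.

1.5696

Euler: y_{n+1} = y_n + h·f(x_n, y_n).
x=0.500000, y=1.600000: f=-0.128727 → y ← 1.600000 + 0.2·(-0.128727) = 1.574255
x=0.700000, y=1.574255: f=-0.023464 → y ← 1.574255 + 0.2·(-0.023464) = 1.569562
y(0.9) ≈ 1.5696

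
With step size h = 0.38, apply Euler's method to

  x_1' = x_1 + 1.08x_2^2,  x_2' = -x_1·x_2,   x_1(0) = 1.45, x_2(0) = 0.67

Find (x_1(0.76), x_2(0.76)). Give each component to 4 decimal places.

Euler on (x_1,x_2): x_1_{n+1} = x_1_n + h·x_1', x_2_{n+1} = x_2_n + h·x_2'.
0.000000: (1.450000, 0.670000); f=(1.934812, -0.971500) → (2.185229, 0.300830)
0.380000: (2.185229, 0.300830); f=(2.282967, -0.657382) → (3.052756, 0.051025)
(x_1(0.76), x_2(0.76)) ≈ (3.0528, 0.0510)

3.0528, 0.0510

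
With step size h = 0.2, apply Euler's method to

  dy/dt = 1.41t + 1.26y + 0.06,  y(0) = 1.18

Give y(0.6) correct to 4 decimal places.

Euler: y_{n+1} = y_n + h·f(t_n, y_n).
t=0.000000, y=1.180000: f=1.546800 → y ← 1.180000 + 0.2·1.546800 = 1.489360
t=0.200000, y=1.489360: f=2.218594 → y ← 1.489360 + 0.2·2.218594 = 1.933079
t=0.400000, y=1.933079: f=3.059679 → y ← 1.933079 + 0.2·3.059679 = 2.545015
y(0.6) ≈ 2.5450

2.5450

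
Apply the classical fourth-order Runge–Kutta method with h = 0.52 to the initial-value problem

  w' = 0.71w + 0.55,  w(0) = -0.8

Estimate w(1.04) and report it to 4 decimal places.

-0.8277

RK4: k1 = f(x_n, w_n); k2 = f(x_n + h/2, w_n + (h/2)·k1); k3 = f(x_n + h/2, w_n + (h/2)·k2); k4 = f(x_n + h, w_n + h·k3); w_{n+1} = w_n + (h/6)·(k1 + 2k2 + 2k3 + k4).
x=0.000000, w=-0.800000:
  k1 = f(0.000000, -0.800000) = -0.018000
  k2 = f(0.260000, -0.804680) = -0.021323
  k3 = f(0.260000, -0.805544) = -0.021936
  k4 = f(0.520000, -0.811407) = -0.026099
  w ← -0.800000 + (0.52/6)·(k1 + 2k2 + 2k3 + k4) = -0.811320
x=0.520000, w=-0.811320:
  k1 = f(0.520000, -0.811320) = -0.026037
  k2 = f(0.780000, -0.818090) = -0.030844
  k3 = f(0.780000, -0.819340) = -0.031731
  k4 = f(1.040000, -0.827820) = -0.037752
  w ← -0.811320 + (0.52/6)·(k1 + 2k2 + 2k3 + k4) = -0.827695
w(1.04) ≈ -0.8277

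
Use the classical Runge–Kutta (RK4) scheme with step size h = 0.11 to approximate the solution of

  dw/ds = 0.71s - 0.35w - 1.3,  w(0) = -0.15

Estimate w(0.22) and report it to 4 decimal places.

-0.3974

RK4: k1 = f(s_n, w_n); k2 = f(s_n + h/2, w_n + (h/2)·k1); k3 = f(s_n + h/2, w_n + (h/2)·k2); k4 = f(s_n + h, w_n + h·k3); w_{n+1} = w_n + (h/6)·(k1 + 2k2 + 2k3 + k4).
s=0.000000, w=-0.150000:
  k1 = f(0.000000, -0.150000) = -1.247500
  k2 = f(0.055000, -0.218612) = -1.184436
  k3 = f(0.055000, -0.215144) = -1.185650
  k4 = f(0.110000, -0.280421) = -1.123752
  w ← -0.150000 + (0.11/6)·(k1 + 2k2 + 2k3 + k4) = -0.280376
s=0.110000, w=-0.280376:
  k1 = f(0.110000, -0.280376) = -1.123768
  k2 = f(0.165000, -0.342183) = -1.063086
  k3 = f(0.165000, -0.338846) = -1.064254
  k4 = f(0.220000, -0.397444) = -1.004695
  w ← -0.280376 + (0.11/6)·(k1 + 2k2 + 2k3 + k4) = -0.397400
w(0.22) ≈ -0.3974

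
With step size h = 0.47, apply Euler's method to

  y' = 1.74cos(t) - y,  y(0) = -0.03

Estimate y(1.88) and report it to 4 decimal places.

Euler: y_{n+1} = y_n + h·f(t_n, y_n).
t=0.000000, y=-0.030000: f=1.770000 → y ← -0.030000 + 0.47·1.770000 = 0.801900
t=0.470000, y=0.801900: f=0.749429 → y ← 0.801900 + 0.47·0.749429 = 1.154132
t=0.940000, y=1.154132: f=-0.127900 → y ← 1.154132 + 0.47·(-0.127900) = 1.094018
t=1.410000, y=1.094018: f=-0.815437 → y ← 1.094018 + 0.47·(-0.815437) = 0.710763
y(1.88) ≈ 0.7108

0.7108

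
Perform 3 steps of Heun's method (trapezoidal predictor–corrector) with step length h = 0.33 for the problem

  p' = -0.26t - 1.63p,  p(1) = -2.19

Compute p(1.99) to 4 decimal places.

Heun: k1 = f(t_n, p_n); k2 = f(t_n + h, p_n + h·k1); p_{n+1} = p_n + (h/2)·(k1 + k2).
t=1.000000, p=-2.190000:
  k1 = f(1.000000, -2.190000) = 3.309700
  k2 = f(1.330000, -1.097799) = 1.443612
  p ← -2.190000 + (0.33/2)·(3.309700 + 1.443612) = -1.405703
t=1.330000, p=-1.405703:
  k1 = f(1.330000, -1.405703) = 1.945497
  k2 = f(1.660000, -0.763690) = 0.813214
  p ← -1.405703 + (0.33/2)·(1.945497 + 0.813214) = -0.950516
t=1.660000, p=-0.950516:
  k1 = f(1.660000, -0.950516) = 1.117741
  k2 = f(1.990000, -0.581662) = 0.430708
  p ← -0.950516 + (0.33/2)·(1.117741 + 0.430708) = -0.695022
p(1.99) ≈ -0.6950

-0.6950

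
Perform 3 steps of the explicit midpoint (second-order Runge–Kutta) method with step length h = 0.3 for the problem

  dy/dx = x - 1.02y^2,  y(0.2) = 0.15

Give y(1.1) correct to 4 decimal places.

Midpoint: k1 = f(x_n, y_n); k2 = f(x_n + h/2, y_n + (h/2)·k1); y_{n+1} = y_n + h·k2.
x=0.200000, y=0.150000:
  k1 = f(0.200000, 0.150000) = 0.177050
  k2 = f(0.350000, 0.176558) = 0.318204
  y ← 0.150000 + 0.3·0.318204 = 0.245461
x=0.500000, y=0.245461:
  k1 = f(0.500000, 0.245461) = 0.438544
  k2 = f(0.650000, 0.311243) = 0.551190
  y ← 0.245461 + 0.3·0.551190 = 0.410818
x=0.800000, y=0.410818:
  k1 = f(0.800000, 0.410818) = 0.627853
  k2 = f(0.950000, 0.504996) = 0.689878
  y ← 0.410818 + 0.3·0.689878 = 0.617782
y(1.1) ≈ 0.6178

0.6178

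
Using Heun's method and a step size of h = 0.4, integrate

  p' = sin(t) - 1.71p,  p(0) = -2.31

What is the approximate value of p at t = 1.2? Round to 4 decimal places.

Heun: k1 = f(t_n, p_n); k2 = f(t_n + h, p_n + h·k1); p_{n+1} = p_n + (h/2)·(k1 + k2).
t=0.000000, p=-2.310000:
  k1 = f(0.000000, -2.310000) = 3.950100
  k2 = f(0.400000, -0.729960) = 1.637650
  p ← -2.310000 + (0.4/2)·(3.950100 + 1.637650) = -1.192450
t=0.400000, p=-1.192450:
  k1 = f(0.400000, -1.192450) = 2.428508
  k2 = f(0.800000, -0.221047) = 1.095346
  p ← -1.192450 + (0.4/2)·(2.428508 + 1.095346) = -0.487679
t=0.800000, p=-0.487679:
  k1 = f(0.800000, -0.487679) = 1.551288
  k2 = f(1.200000, 0.132836) = 0.704890
  p ← -0.487679 + (0.4/2)·(1.551288 + 0.704890) = -0.036444
p(1.2) ≈ -0.0364

-0.0364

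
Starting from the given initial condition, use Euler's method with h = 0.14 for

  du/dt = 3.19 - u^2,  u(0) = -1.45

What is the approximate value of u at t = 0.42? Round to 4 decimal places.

-0.8057

Euler: u_{n+1} = u_n + h·f(t_n, u_n).
t=0.000000, u=-1.450000: f=1.087500 → u ← -1.450000 + 0.14·1.087500 = -1.297750
t=0.140000, u=-1.297750: f=1.505845 → u ← -1.297750 + 0.14·1.505845 = -1.086932
t=0.280000, u=-1.086932: f=2.008579 → u ← -1.086932 + 0.14·2.008579 = -0.805731
u(0.42) ≈ -0.8057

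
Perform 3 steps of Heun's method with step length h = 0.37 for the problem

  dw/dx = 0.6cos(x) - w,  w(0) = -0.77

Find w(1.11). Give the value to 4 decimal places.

0.0260

Heun: k1 = f(x_n, w_n); k2 = f(x_n + h, w_n + h·k1); w_{n+1} = w_n + (h/2)·(k1 + k2).
x=0.000000, w=-0.770000:
  k1 = f(0.000000, -0.770000) = 1.370000
  k2 = f(0.370000, -0.263100) = 0.822496
  w ← -0.770000 + (0.37/2)·(1.370000 + 0.822496) = -0.364388
x=0.370000, w=-0.364388:
  k1 = f(0.370000, -0.364388) = 0.923785
  k2 = f(0.740000, -0.022588) = 0.465669
  w ← -0.364388 + (0.37/2)·(0.923785 + 0.465669) = -0.107339
x=0.740000, w=-0.107339:
  k1 = f(0.740000, -0.107339) = 0.550420
  k2 = f(1.110000, 0.096316) = 0.170481
  w ← -0.107339 + (0.37/2)·(0.550420 + 0.170481) = 0.026027
w(1.11) ≈ 0.0260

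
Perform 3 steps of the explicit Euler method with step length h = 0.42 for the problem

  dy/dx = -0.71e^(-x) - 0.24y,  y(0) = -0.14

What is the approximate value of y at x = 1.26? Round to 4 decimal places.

-0.6478

Euler: y_{n+1} = y_n + h·f(x_n, y_n).
x=0.000000, y=-0.140000: f=-0.676400 → y ← -0.140000 + 0.42·(-0.676400) = -0.424088
x=0.420000, y=-0.424088: f=-0.364722 → y ← -0.424088 + 0.42·(-0.364722) = -0.577271
x=0.840000, y=-0.577271: f=-0.167969 → y ← -0.577271 + 0.42·(-0.167969) = -0.647818
y(1.26) ≈ -0.6478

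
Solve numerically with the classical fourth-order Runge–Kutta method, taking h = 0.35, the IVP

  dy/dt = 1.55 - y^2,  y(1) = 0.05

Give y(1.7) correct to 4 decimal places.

0.8981

RK4: k1 = f(t_n, y_n); k2 = f(t_n + h/2, y_n + (h/2)·k1); k3 = f(t_n + h/2, y_n + (h/2)·k2); k4 = f(t_n + h, y_n + h·k3); y_{n+1} = y_n + (h/6)·(k1 + 2k2 + 2k3 + k4).
t=1.000000, y=0.050000:
  k1 = f(1.000000, 0.050000) = 1.547500
  k2 = f(1.175000, 0.320813) = 1.447079
  k3 = f(1.175000, 0.303239) = 1.458046
  k4 = f(1.350000, 0.560316) = 1.236046
  y ← 0.050000 + (0.35/6)·(k1 + 2k2 + 2k3 + k4) = 0.551305
t=1.350000, y=0.551305:
  k1 = f(1.350000, 0.551305) = 1.246063
  k2 = f(1.525000, 0.769366) = 0.958076
  k3 = f(1.525000, 0.718968) = 1.033085
  k4 = f(1.700000, 0.912884) = 0.716642
  y ← 0.551305 + (0.35/6)·(k1 + 2k2 + 2k3 + k4) = 0.898098
y(1.7) ≈ 0.8981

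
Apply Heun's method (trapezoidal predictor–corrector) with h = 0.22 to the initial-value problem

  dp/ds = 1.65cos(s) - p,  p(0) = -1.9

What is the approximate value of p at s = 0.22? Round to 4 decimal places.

-1.2093

Heun: k1 = f(s_n, p_n); k2 = f(s_n + h, p_n + h·k1); p_{n+1} = p_n + (h/2)·(k1 + k2).
s=0.000000, p=-1.900000:
  k1 = f(0.000000, -1.900000) = 3.550000
  k2 = f(0.220000, -1.119000) = 2.729231
  p ← -1.900000 + (0.22/2)·(3.550000 + 2.729231) = -1.209285
p(0.22) ≈ -1.2093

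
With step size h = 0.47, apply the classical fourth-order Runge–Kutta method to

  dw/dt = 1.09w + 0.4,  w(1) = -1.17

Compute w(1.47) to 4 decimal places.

-1.7071

RK4: k1 = f(t_n, w_n); k2 = f(t_n + h/2, w_n + (h/2)·k1); k3 = f(t_n + h/2, w_n + (h/2)·k2); k4 = f(t_n + h, w_n + h·k3); w_{n+1} = w_n + (h/6)·(k1 + 2k2 + 2k3 + k4).
t=1.000000, w=-1.170000:
  k1 = f(1.000000, -1.170000) = -0.875300
  k2 = f(1.235000, -1.375695) = -1.099508
  k3 = f(1.235000, -1.428384) = -1.156939
  k4 = f(1.470000, -1.713761) = -1.468000
  w ← -1.170000 + (0.47/6)·(k1 + 2k2 + 2k3 + k4) = -1.707069
w(1.47) ≈ -1.7071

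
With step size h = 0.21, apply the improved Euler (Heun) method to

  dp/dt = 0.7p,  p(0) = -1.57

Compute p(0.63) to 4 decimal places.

-2.4367

Heun: k1 = f(t_n, p_n); k2 = f(t_n + h, p_n + h·k1); p_{n+1} = p_n + (h/2)·(k1 + k2).
t=0.000000, p=-1.570000:
  k1 = f(0.000000, -1.570000) = -1.099000
  k2 = f(0.210000, -1.800790) = -1.260553
  p ← -1.570000 + (0.21/2)·(-1.099000 + (-1.260553)) = -1.817753
t=0.210000, p=-1.817753:
  k1 = f(0.210000, -1.817753) = -1.272427
  k2 = f(0.420000, -2.084963) = -1.459474
  p ← -1.817753 + (0.21/2)·(-1.272427 + (-1.459474)) = -2.104603
t=0.420000, p=-2.104603:
  k1 = f(0.420000, -2.104603) = -1.473222
  k2 = f(0.630000, -2.413979) = -1.689785
  p ← -2.104603 + (0.21/2)·(-1.473222 + (-1.689785)) = -2.436718
p(0.63) ≈ -2.4367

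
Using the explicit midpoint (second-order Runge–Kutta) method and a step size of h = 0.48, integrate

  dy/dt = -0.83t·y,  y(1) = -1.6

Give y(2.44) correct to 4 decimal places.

-0.2327

Midpoint: k1 = f(t_n, y_n); k2 = f(t_n + h/2, y_n + (h/2)·k1); y_{n+1} = y_n + h·k2.
t=1.000000, y=-1.600000:
  k1 = f(1.000000, -1.600000) = 1.328000
  k2 = f(1.240000, -1.281280) = 1.318693
  y ← -1.600000 + 0.48·1.318693 = -0.967027
t=1.480000, y=-0.967027:
  k1 = f(1.480000, -0.967027) = 1.187896
  k2 = f(1.720000, -0.681932) = 0.973526
  y ← -0.967027 + 0.48·0.973526 = -0.499735
t=1.960000, y=-0.499735:
  k1 = f(1.960000, -0.499735) = 0.812968
  k2 = f(2.200000, -0.304622) = 0.556240
  y ← -0.499735 + 0.48·0.556240 = -0.232739
y(2.44) ≈ -0.2327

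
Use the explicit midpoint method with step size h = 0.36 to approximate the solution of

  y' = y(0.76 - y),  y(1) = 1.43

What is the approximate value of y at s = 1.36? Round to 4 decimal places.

Midpoint: k1 = f(s_n, y_n); k2 = f(s_n + h/2, y_n + (h/2)·k1); y_{n+1} = y_n + h·k2.
s=1.000000, y=1.430000:
  k1 = f(1.000000, 1.430000) = -0.958100
  k2 = f(1.180000, 1.257542) = -0.625680
  y ← 1.430000 + 0.36·(-0.625680) = 1.204755
y(1.36) ≈ 1.2048

1.2048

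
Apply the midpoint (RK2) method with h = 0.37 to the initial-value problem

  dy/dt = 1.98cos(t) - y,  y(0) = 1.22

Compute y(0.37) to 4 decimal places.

Midpoint: k1 = f(t_n, y_n); k2 = f(t_n + h/2, y_n + (h/2)·k1); y_{n+1} = y_n + h·k2.
t=0.000000, y=1.220000:
  k1 = f(0.000000, 1.220000) = 0.760000
  k2 = f(0.185000, 1.360600) = 0.585614
  y ← 1.220000 + 0.37·0.585614 = 1.436677
y(0.37) ≈ 1.4367

1.4367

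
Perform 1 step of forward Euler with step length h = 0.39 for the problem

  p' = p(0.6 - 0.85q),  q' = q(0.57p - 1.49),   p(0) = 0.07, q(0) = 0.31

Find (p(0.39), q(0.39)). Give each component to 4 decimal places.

Euler on (p,q): p_{n+1} = p_n + h·p', q_{n+1} = q_n + h·q'.
0.000000: (0.070000, 0.310000); f=(0.023555, -0.449531) → (0.079186, 0.134683)
(p(0.39), q(0.39)) ≈ (0.0792, 0.1347)

0.0792, 0.1347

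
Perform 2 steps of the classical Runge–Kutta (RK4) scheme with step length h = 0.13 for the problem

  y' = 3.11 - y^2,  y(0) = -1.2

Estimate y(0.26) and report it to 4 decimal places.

RK4: k1 = f(x_n, y_n); k2 = f(x_n + h/2, y_n + (h/2)·k1); k3 = f(x_n + h/2, y_n + (h/2)·k2); k4 = f(x_n + h, y_n + h·k3); y_{n+1} = y_n + (h/6)·(k1 + 2k2 + 2k3 + k4).
x=0.000000, y=-1.200000:
  k1 = f(0.000000, -1.200000) = 1.670000
  k2 = f(0.065000, -1.091450) = 1.918737
  k3 = f(0.065000, -1.075282) = 1.953768
  k4 = f(0.130000, -0.946010) = 2.215065
  y ← -1.200000 + (0.13/6)·(k1 + 2k2 + 2k3 + k4) = -0.948015
x=0.130000, y=-0.948015:
  k1 = f(0.130000, -0.948015) = 2.211268
  k2 = f(0.195000, -0.804283) = 2.463129
  k3 = f(0.195000, -0.787912) = 2.489195
  k4 = f(0.260000, -0.624420) = 2.720100
  y ← -0.948015 + (0.13/6)·(k1 + 2k2 + 2k3 + k4) = -0.626568
y(0.26) ≈ -0.6266

-0.6266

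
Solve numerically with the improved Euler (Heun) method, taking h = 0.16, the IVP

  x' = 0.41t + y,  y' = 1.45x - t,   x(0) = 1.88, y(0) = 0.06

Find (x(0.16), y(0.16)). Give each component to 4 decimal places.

1.9297, 0.4845

Heun on (x,y): k1 = f(t_n, state_n); k2 = f(t_n + h, state_n + h·k1); state_{n+1} = state_n + (h/2)·(k1 + k2).
0.000000: (1.880000, 0.060000)
  k1 = (0.060000, 2.726000)
  predictor → (1.889600, 0.496160)
  k2 = (0.561760, 2.579920)
  → (1.929741, 0.484474)
(x(0.16), y(0.16)) ≈ (1.9297, 0.4845)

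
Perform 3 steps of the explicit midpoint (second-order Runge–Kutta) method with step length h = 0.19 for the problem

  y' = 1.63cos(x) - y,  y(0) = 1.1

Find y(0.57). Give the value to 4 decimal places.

Midpoint: k1 = f(x_n, y_n); k2 = f(x_n + h/2, y_n + (h/2)·k1); y_{n+1} = y_n + h·k2.
x=0.000000, y=1.100000:
  k1 = f(0.000000, 1.100000) = 0.530000
  k2 = f(0.095000, 1.150350) = 0.472300
  y ← 1.100000 + 0.19·0.472300 = 1.189737
x=0.190000, y=1.189737:
  k1 = f(0.190000, 1.189737) = 0.410930
  k2 = f(0.285000, 1.228775) = 0.335473
  y ← 1.189737 + 0.19·0.335473 = 1.253477
x=0.380000, y=1.253477:
  k1 = f(0.380000, 1.253477) = 0.260246
  k2 = f(0.475000, 1.278200) = 0.171347
  y ← 1.253477 + 0.19·0.171347 = 1.286033
y(0.57) ≈ 1.2860

1.2860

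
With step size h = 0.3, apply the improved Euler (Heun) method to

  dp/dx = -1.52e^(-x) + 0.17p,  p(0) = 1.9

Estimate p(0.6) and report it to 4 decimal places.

1.3714

Heun: k1 = f(x_n, p_n); k2 = f(x_n + h, p_n + h·k1); p_{n+1} = p_n + (h/2)·(k1 + k2).
x=0.000000, p=1.900000:
  k1 = f(0.000000, 1.900000) = -1.197000
  k2 = f(0.300000, 1.540900) = -0.864091
  p ← 1.900000 + (0.3/2)·(-1.197000 + (-0.864091)) = 1.590836
x=0.300000, p=1.590836:
  k1 = f(0.300000, 1.590836) = -0.855602
  k2 = f(0.600000, 1.334156) = -0.607387
  p ← 1.590836 + (0.3/2)·(-0.855602 + (-0.607387)) = 1.371388
p(0.6) ≈ 1.3714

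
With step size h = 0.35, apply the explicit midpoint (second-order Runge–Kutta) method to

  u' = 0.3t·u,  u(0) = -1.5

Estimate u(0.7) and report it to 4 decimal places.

-1.6133

Midpoint: k1 = f(t_n, u_n); k2 = f(t_n + h/2, u_n + (h/2)·k1); u_{n+1} = u_n + h·k2.
t=0.000000, u=-1.500000:
  k1 = f(0.000000, -1.500000) = 0.000000
  k2 = f(0.175000, -1.500000) = -0.078750
  u ← -1.500000 + 0.35·(-0.078750) = -1.527562
t=0.350000, u=-1.527562:
  k1 = f(0.350000, -1.527562) = -0.160394
  k2 = f(0.525000, -1.555631) = -0.245012
  u ← -1.527562 + 0.35·(-0.245012) = -1.613317
u(0.7) ≈ -1.6133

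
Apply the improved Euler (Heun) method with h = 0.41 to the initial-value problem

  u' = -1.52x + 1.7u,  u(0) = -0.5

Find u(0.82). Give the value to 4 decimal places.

-2.6018

Heun: k1 = f(x_n, u_n); k2 = f(x_n + h, u_n + h·k1); u_{n+1} = u_n + (h/2)·(k1 + k2).
x=0.000000, u=-0.500000:
  k1 = f(0.000000, -0.500000) = -0.850000
  k2 = f(0.410000, -0.848500) = -2.065650
  u ← -0.500000 + (0.41/2)·(-0.850000 + (-2.065650)) = -1.097708
x=0.410000, u=-1.097708:
  k1 = f(0.410000, -1.097708) = -2.489304
  k2 = f(0.820000, -2.118323) = -4.847549
  u ← -1.097708 + (0.41/2)·(-2.489304 + (-4.847549)) = -2.601763
u(0.82) ≈ -2.6018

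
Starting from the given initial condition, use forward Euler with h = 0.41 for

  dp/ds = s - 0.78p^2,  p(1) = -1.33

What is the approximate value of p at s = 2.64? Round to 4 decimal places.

Euler: p_{n+1} = p_n + h·f(s_n, p_n).
s=1.000000, p=-1.330000: f=-0.379742 → p ← -1.330000 + 0.41·(-0.379742) = -1.485694
s=1.410000, p=-1.485694: f=-0.311684 → p ← -1.485694 + 0.41·(-0.311684) = -1.613485
s=1.820000, p=-1.613485: f=-0.210600 → p ← -1.613485 + 0.41·(-0.210600) = -1.699831
s=2.230000, p=-1.699831: f=-0.023751 → p ← -1.699831 + 0.41·(-0.023751) = -1.709568
p(2.64) ≈ -1.7096

-1.7096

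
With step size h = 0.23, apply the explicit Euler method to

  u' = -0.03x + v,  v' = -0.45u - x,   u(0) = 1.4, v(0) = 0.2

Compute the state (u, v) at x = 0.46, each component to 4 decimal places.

1.4571, -0.1475

Euler on (u,v): u_{n+1} = u_n + h·u', v_{n+1} = v_n + h·v'.
0.000000: (1.400000, 0.200000); f=(0.200000, -0.630000) → (1.446000, 0.055100)
0.230000: (1.446000, 0.055100); f=(0.048200, -0.880700) → (1.457086, -0.147461)
(u(0.46), v(0.46)) ≈ (1.4571, -0.1475)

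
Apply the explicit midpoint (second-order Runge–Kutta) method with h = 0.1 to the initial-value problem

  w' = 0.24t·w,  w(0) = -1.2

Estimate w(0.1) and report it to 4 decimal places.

-1.2014

Midpoint: k1 = f(t_n, w_n); k2 = f(t_n + h/2, w_n + (h/2)·k1); w_{n+1} = w_n + h·k2.
t=0.000000, w=-1.200000:
  k1 = f(0.000000, -1.200000) = 0.000000
  k2 = f(0.050000, -1.200000) = -0.014400
  w ← -1.200000 + 0.1·(-0.014400) = -1.201440
w(0.1) ≈ -1.2014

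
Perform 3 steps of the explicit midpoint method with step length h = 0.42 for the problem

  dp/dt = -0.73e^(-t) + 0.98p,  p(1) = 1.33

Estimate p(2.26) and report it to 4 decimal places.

4.0368

Midpoint: k1 = f(t_n, p_n); k2 = f(t_n + h/2, p_n + (h/2)·k1); p_{n+1} = p_n + h·k2.
t=1.000000, p=1.330000:
  k1 = f(1.000000, 1.330000) = 1.034848
  k2 = f(1.210000, 1.547318) = 1.298688
  p ← 1.330000 + 0.42·1.298688 = 1.875449
t=1.420000, p=1.875449:
  k1 = f(1.420000, 1.875449) = 1.661489
  k2 = f(1.630000, 2.224361) = 2.036846
  p ← 1.875449 + 0.42·2.036846 = 2.730924
t=1.840000, p=2.730924:
  k1 = f(1.840000, 2.730924) = 2.560369
  k2 = f(2.050000, 3.268601) = 3.109253
  p ← 2.730924 + 0.42·3.109253 = 4.036810
p(2.26) ≈ 4.0368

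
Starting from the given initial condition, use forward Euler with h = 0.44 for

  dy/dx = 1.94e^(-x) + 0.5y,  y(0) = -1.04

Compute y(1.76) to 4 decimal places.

0.7243

Euler: y_{n+1} = y_n + h·f(x_n, y_n).
x=0.000000, y=-1.040000: f=1.420000 → y ← -1.040000 + 0.44·1.420000 = -0.415200
x=0.440000, y=-0.415200: f=1.041831 → y ← -0.415200 + 0.44·1.041831 = 0.043205
x=0.880000, y=0.043205: f=0.826282 → y ← 0.043205 + 0.44·0.826282 = 0.406769
x=1.320000, y=0.406769: f=0.721627 → y ← 0.406769 + 0.44·0.721627 = 0.724285
y(1.76) ≈ 0.7243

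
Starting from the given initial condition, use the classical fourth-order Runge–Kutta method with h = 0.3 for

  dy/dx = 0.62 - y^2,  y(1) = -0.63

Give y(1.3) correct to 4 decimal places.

-0.5493

RK4: k1 = f(x_n, y_n); k2 = f(x_n + h/2, y_n + (h/2)·k1); k3 = f(x_n + h/2, y_n + (h/2)·k2); k4 = f(x_n + h, y_n + h·k3); y_{n+1} = y_n + (h/6)·(k1 + 2k2 + 2k3 + k4).
x=1.000000, y=-0.630000:
  k1 = f(1.000000, -0.630000) = 0.223100
  k2 = f(1.150000, -0.596535) = 0.264146
  k3 = f(1.150000, -0.590378) = 0.271454
  k4 = f(1.300000, -0.548564) = 0.319078
  y ← -0.630000 + (0.3/6)·(k1 + 2k2 + 2k3 + k4) = -0.549331
y(1.3) ≈ -0.5493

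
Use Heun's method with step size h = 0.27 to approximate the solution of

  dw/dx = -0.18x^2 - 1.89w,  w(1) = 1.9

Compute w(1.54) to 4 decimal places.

Heun: k1 = f(x_n, w_n); k2 = f(x_n + h, w_n + h·k1); w_{n+1} = w_n + (h/2)·(k1 + k2).
x=1.000000, w=1.900000:
  k1 = f(1.000000, 1.900000) = -3.771000
  k2 = f(1.270000, 0.881830) = -1.956981
  w ← 1.900000 + (0.27/2)·(-3.771000 + (-1.956981)) = 1.126723
x=1.270000, w=1.126723:
  k1 = f(1.270000, 1.126723) = -2.419828
  k2 = f(1.540000, 0.473369) = -1.321556
  w ← 1.126723 + (0.27/2)·(-2.419828 + (-1.321556)) = 0.621636
w(1.54) ≈ 0.6216

0.6216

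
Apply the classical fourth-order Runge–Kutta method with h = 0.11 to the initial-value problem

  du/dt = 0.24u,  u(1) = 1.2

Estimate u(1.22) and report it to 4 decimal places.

1.2651

RK4: k1 = f(t_n, u_n); k2 = f(t_n + h/2, u_n + (h/2)·k1); k3 = f(t_n + h/2, u_n + (h/2)·k2); k4 = f(t_n + h, u_n + h·k3); u_{n+1} = u_n + (h/6)·(k1 + 2k2 + 2k3 + k4).
t=1.000000, u=1.200000:
  k1 = f(1.000000, 1.200000) = 0.288000
  k2 = f(1.055000, 1.215840) = 0.291802
  k3 = f(1.055000, 1.216049) = 0.291852
  k4 = f(1.110000, 1.232104) = 0.295705
  u ← 1.200000 + (0.11/6)·(k1 + 2k2 + 2k3 + k4) = 1.232102
t=1.110000, u=1.232102:
  k1 = f(1.110000, 1.232102) = 0.295704
  k2 = f(1.165000, 1.248366) = 0.299608
  k3 = f(1.165000, 1.248580) = 0.299659
  k4 = f(1.220000, 1.265064) = 0.303615
  u ← 1.232102 + (0.11/6)·(k1 + 2k2 + 2k3 + k4) = 1.265063
u(1.22) ≈ 1.2651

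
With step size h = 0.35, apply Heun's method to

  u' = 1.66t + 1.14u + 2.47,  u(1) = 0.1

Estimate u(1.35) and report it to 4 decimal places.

Heun: k1 = f(t_n, u_n); k2 = f(t_n + h, u_n + h·k1); u_{n+1} = u_n + (h/2)·(k1 + k2).
t=1.000000, u=0.100000:
  k1 = f(1.000000, 0.100000) = 4.244000
  k2 = f(1.350000, 1.585400) = 6.518356
  u ← 0.100000 + (0.35/2)·(4.244000 + 6.518356) = 1.983412
u(1.35) ≈ 1.9834

1.9834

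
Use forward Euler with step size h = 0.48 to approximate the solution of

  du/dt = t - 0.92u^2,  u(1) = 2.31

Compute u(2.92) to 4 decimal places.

Euler: u_{n+1} = u_n + h·f(t_n, u_n).
t=1.000000, u=2.310000: f=-3.909212 → u ← 2.310000 + 0.48·(-3.909212) = 0.433578
t=1.480000, u=0.433578: f=1.307049 → u ← 0.433578 + 0.48·1.307049 = 1.060962
t=1.960000, u=1.060962: f=0.924411 → u ← 1.060962 + 0.48·0.924411 = 1.504679
t=2.440000, u=1.504679: f=0.357065 → u ← 1.504679 + 0.48·0.357065 = 1.676071
u(2.92) ≈ 1.6761

1.6761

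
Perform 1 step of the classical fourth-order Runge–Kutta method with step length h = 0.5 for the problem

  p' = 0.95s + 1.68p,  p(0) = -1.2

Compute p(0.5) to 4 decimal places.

RK4: k1 = f(s_n, p_n); k2 = f(s_n + h/2, p_n + (h/2)·k1); k3 = f(s_n + h/2, p_n + (h/2)·k2); k4 = f(s_n + h, p_n + h·k3); p_{n+1} = p_n + (h/6)·(k1 + 2k2 + 2k3 + k4).
s=0.000000, p=-1.200000:
  k1 = f(0.000000, -1.200000) = -2.016000
  k2 = f(0.250000, -1.704000) = -2.625220
  k3 = f(0.250000, -1.856305) = -2.881092
  k4 = f(0.500000, -2.640546) = -3.961118
  p ← -1.200000 + (0.5/6)·(k1 + 2k2 + 2k3 + k4) = -2.615812
p(0.5) ≈ -2.6158

-2.6158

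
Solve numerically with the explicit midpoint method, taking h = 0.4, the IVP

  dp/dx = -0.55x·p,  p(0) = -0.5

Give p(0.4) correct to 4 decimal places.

-0.4780

Midpoint: k1 = f(x_n, p_n); k2 = f(x_n + h/2, p_n + (h/2)·k1); p_{n+1} = p_n + h·k2.
x=0.000000, p=-0.500000:
  k1 = f(0.000000, -0.500000) = 0.000000
  k2 = f(0.200000, -0.500000) = 0.055000
  p ← -0.500000 + 0.4·0.055000 = -0.478000
p(0.4) ≈ -0.4780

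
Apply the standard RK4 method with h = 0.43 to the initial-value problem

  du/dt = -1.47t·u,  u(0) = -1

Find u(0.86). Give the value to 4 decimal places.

-0.5806

RK4: k1 = f(t_n, u_n); k2 = f(t_n + h/2, u_n + (h/2)·k1); k3 = f(t_n + h/2, u_n + (h/2)·k2); k4 = f(t_n + h, u_n + h·k3); u_{n+1} = u_n + (h/6)·(k1 + 2k2 + 2k3 + k4).
t=0.000000, u=-1.000000:
  k1 = f(0.000000, -1.000000) = 0.000000
  k2 = f(0.215000, -1.000000) = 0.316050
  k3 = f(0.215000, -0.932049) = 0.294574
  k4 = f(0.430000, -0.873333) = 0.552034
  u ← -1.000000 + (0.43/6)·(k1 + 2k2 + 2k3 + k4) = -0.872915
t=0.430000, u=-0.872915:
  k1 = f(0.430000, -0.872915) = 0.551769
  k2 = f(0.645000, -0.754284) = 0.715175
  k3 = f(0.645000, -0.719152) = 0.681864
  k4 = f(0.860000, -0.579713) = 0.732873
  u ← -0.872915 + (0.43/6)·(k1 + 2k2 + 2k3 + k4) = -0.580606
u(0.86) ≈ -0.5806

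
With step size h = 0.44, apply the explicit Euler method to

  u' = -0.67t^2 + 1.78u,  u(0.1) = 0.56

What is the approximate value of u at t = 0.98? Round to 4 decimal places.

1.6895

Euler: u_{n+1} = u_n + h·f(t_n, u_n).
t=0.100000, u=0.560000: f=0.990100 → u ← 0.560000 + 0.44·0.990100 = 0.995644
t=0.540000, u=0.995644: f=1.576874 → u ← 0.995644 + 0.44·1.576874 = 1.689469
u(0.98) ≈ 1.6895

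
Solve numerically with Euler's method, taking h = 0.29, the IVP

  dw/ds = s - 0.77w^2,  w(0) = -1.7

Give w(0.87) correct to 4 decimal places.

Euler: w_{n+1} = w_n + h·f(s_n, w_n).
s=0.000000, w=-1.700000: f=-2.225300 → w ← -1.700000 + 0.29·(-2.225300) = -2.345337
s=0.290000, w=-2.345337: f=-3.945466 → w ← -2.345337 + 0.29·(-3.945466) = -3.489522
s=0.580000, w=-3.489522: f=-8.796109 → w ← -3.489522 + 0.29·(-8.796109) = -6.040394
w(0.87) ≈ -6.0404

-6.0404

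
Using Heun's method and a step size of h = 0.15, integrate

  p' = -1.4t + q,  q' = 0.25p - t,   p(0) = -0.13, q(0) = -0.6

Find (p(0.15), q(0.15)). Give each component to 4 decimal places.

-0.2361, -0.6178

Heun on (p,q): k1 = f(t_n, state_n); k2 = f(t_n + h, state_n + h·k1); state_{n+1} = state_n + (h/2)·(k1 + k2).
0.000000: (-0.130000, -0.600000)
  k1 = (-0.600000, -0.032500)
  predictor → (-0.220000, -0.604875)
  k2 = (-0.814875, -0.205000)
  → (-0.236116, -0.617812)
(p(0.15), q(0.15)) ≈ (-0.2361, -0.6178)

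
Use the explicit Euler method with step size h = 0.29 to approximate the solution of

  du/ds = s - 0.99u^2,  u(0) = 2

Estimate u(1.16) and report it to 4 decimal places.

Euler: u_{n+1} = u_n + h·f(s_n, u_n).
s=0.000000, u=2.000000: f=-3.960000 → u ← 2.000000 + 0.29·(-3.960000) = 0.851600
s=0.290000, u=0.851600: f=-0.427970 → u ← 0.851600 + 0.29·(-0.427970) = 0.727489
s=0.580000, u=0.727489: f=0.056053 → u ← 0.727489 + 0.29·0.056053 = 0.743744
s=0.870000, u=0.743744: f=0.322377 → u ← 0.743744 + 0.29·0.322377 = 0.837233
u(1.16) ≈ 0.8372

0.8372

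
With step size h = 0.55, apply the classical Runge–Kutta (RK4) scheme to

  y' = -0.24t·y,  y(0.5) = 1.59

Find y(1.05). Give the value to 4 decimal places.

RK4: k1 = f(t_n, y_n); k2 = f(t_n + h/2, y_n + (h/2)·k1); k3 = f(t_n + h/2, y_n + (h/2)·k2); k4 = f(t_n + h, y_n + h·k3); y_{n+1} = y_n + (h/6)·(k1 + 2k2 + 2k3 + k4).
t=0.500000, y=1.590000:
  k1 = f(0.500000, 1.590000) = -0.190800
  k2 = f(0.775000, 1.537530) = -0.285981
  k3 = f(0.775000, 1.511355) = -0.281112
  k4 = f(1.050000, 1.435388) = -0.361718
  y ← 1.590000 + (0.55/6)·(k1 + 2k2 + 2k3 + k4) = 1.435386
y(1.05) ≈ 1.4354

1.4354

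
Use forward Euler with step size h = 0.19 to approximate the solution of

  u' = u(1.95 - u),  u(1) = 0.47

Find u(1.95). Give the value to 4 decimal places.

1.2854

Euler: u_{n+1} = u_n + h·f(x_n, u_n).
x=1.000000, u=0.470000: f=0.695600 → u ← 0.470000 + 0.19·0.695600 = 0.602164
x=1.190000, u=0.602164: f=0.811618 → u ← 0.602164 + 0.19·0.811618 = 0.756371
x=1.380000, u=0.756371: f=0.902827 → u ← 0.756371 + 0.19·0.902827 = 0.927909
x=1.570000, u=0.927909: f=0.948407 → u ← 0.927909 + 0.19·0.948407 = 1.108106
x=1.760000, u=1.108106: f=0.932908 → u ← 1.108106 + 0.19·0.932908 = 1.285358
u(1.95) ≈ 1.2854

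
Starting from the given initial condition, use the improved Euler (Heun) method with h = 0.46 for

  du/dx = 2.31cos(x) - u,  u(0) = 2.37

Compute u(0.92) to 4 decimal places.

Heun: k1 = f(x_n, u_n); k2 = f(x_n + h, u_n + h·k1); u_{n+1} = u_n + (h/2)·(k1 + k2).
x=0.000000, u=2.370000:
  k1 = f(0.000000, 2.370000) = -0.060000
  k2 = f(0.460000, 2.342400) = -0.272519
  u ← 2.370000 + (0.46/2)·(-0.060000 + (-0.272519)) = 2.293521
x=0.460000, u=2.293521:
  k1 = f(0.460000, 2.293521) = -0.223639
  k2 = f(0.920000, 2.190647) = -0.791202
  u ← 2.293521 + (0.46/2)·(-0.223639 + (-0.791202)) = 2.060107
u(0.92) ≈ 2.0601

2.0601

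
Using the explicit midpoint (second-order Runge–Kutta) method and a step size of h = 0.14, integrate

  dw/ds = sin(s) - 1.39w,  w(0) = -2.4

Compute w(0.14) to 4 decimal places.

Midpoint: k1 = f(s_n, w_n); k2 = f(s_n + h/2, w_n + (h/2)·k1); w_{n+1} = w_n + h·k2.
s=0.000000, w=-2.400000:
  k1 = f(0.000000, -2.400000) = 3.336000
  k2 = f(0.070000, -2.166480) = 3.081350
  w ← -2.400000 + 0.14·3.081350 = -1.968611
w(0.14) ≈ -1.9686

-1.9686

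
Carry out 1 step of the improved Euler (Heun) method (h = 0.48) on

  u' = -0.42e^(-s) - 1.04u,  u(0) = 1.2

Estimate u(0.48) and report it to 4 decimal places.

0.6376

Heun: k1 = f(s_n, u_n); k2 = f(s_n + h, u_n + h·k1); u_{n+1} = u_n + (h/2)·(k1 + k2).
s=0.000000, u=1.200000:
  k1 = f(0.000000, 1.200000) = -1.668000
  k2 = f(0.480000, 0.399360) = -0.675223
  u ← 1.200000 + (0.48/2)·(-1.668000 + (-0.675223)) = 0.637626
u(0.48) ≈ 0.6376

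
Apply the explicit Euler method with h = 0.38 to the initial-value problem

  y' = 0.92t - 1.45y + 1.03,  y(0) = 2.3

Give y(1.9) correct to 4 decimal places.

Euler: y_{n+1} = y_n + h·f(t_n, y_n).
t=0.000000, y=2.300000: f=-2.305000 → y ← 2.300000 + 0.38·(-2.305000) = 1.424100
t=0.380000, y=1.424100: f=-0.685345 → y ← 1.424100 + 0.38·(-0.685345) = 1.163669
t=0.760000, y=1.163669: f=0.041880 → y ← 1.163669 + 0.38·0.041880 = 1.179583
t=1.140000, y=1.179583: f=0.368404 → y ← 1.179583 + 0.38·0.368404 = 1.319577
t=1.520000, y=1.319577: f=0.515013 → y ← 1.319577 + 0.38·0.515013 = 1.515282
y(1.9) ≈ 1.5153

1.5153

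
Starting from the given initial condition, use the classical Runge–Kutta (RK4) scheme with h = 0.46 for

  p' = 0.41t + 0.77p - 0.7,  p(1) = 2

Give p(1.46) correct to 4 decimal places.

2.7389

RK4: k1 = f(t_n, p_n); k2 = f(t_n + h/2, p_n + (h/2)·k1); k3 = f(t_n + h/2, p_n + (h/2)·k2); k4 = f(t_n + h, p_n + h·k3); p_{n+1} = p_n + (h/6)·(k1 + 2k2 + 2k3 + k4).
t=1.000000, p=2.000000:
  k1 = f(1.000000, 2.000000) = 1.250000
  k2 = f(1.230000, 2.287500) = 1.565675
  k3 = f(1.230000, 2.360105) = 1.621581
  k4 = f(1.460000, 2.745927) = 2.012964
  p ← 2.000000 + (0.46/6)·(k1 + 2k2 + 2k3 + k4) = 2.738873
p(1.46) ≈ 2.7389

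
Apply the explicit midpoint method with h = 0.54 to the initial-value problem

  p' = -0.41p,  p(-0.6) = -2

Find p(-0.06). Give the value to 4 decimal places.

-1.6062

Midpoint: k1 = f(x_n, p_n); k2 = f(x_n + h/2, p_n + (h/2)·k1); p_{n+1} = p_n + h·k2.
x=-0.600000, p=-2.000000:
  k1 = f(-0.600000, -2.000000) = 0.820000
  k2 = f(-0.330000, -1.778600) = 0.729226
  p ← -2.000000 + 0.54·0.729226 = -1.606218
p(-0.06) ≈ -1.6062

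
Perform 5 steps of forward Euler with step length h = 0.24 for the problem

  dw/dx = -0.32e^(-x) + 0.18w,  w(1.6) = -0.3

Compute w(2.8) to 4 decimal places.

Euler: w_{n+1} = w_n + h·f(x_n, w_n).
x=1.600000, w=-0.300000: f=-0.118607 → w ← -0.300000 + 0.24·(-0.118607) = -0.328466
x=1.840000, w=-0.328466: f=-0.109945 → w ← -0.328466 + 0.24·(-0.109945) = -0.354853
x=2.080000, w=-0.354853: f=-0.103851 → w ← -0.354853 + 0.24·(-0.103851) = -0.379777
x=2.320000, w=-0.379777: f=-0.099807 → w ← -0.379777 + 0.24·(-0.099807) = -0.403731
x=2.560000, w=-0.403731: f=-0.097409 → w ← -0.403731 + 0.24·(-0.097409) = -0.427109
w(2.8) ≈ -0.4271

-0.4271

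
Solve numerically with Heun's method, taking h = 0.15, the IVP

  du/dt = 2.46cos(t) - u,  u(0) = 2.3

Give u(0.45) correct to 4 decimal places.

Heun: k1 = f(t_n, u_n); k2 = f(t_n + h, u_n + h·k1); u_{n+1} = u_n + (h/2)·(k1 + k2).
t=0.000000, u=2.300000:
  k1 = f(0.000000, 2.300000) = 0.160000
  k2 = f(0.150000, 2.324000) = 0.108377
  u ← 2.300000 + (0.15/2)·(0.160000 + 0.108377) = 2.320128
t=0.150000, u=2.320128:
  k1 = f(0.150000, 2.320128) = 0.112249
  k2 = f(0.300000, 2.336966) = 0.013162
  u ← 2.320128 + (0.15/2)·(0.112249 + 0.013162) = 2.329534
t=0.300000, u=2.329534:
  k1 = f(0.300000, 2.329534) = 0.020594
  k2 = f(0.450000, 2.332623) = -0.117523
  u ← 2.329534 + (0.15/2)·(0.020594 + (-0.117523)) = 2.322264
u(0.45) ≈ 2.3223

2.3223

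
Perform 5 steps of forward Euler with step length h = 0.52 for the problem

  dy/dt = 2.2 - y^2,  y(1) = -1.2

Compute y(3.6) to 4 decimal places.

1.4081

Euler: y_{n+1} = y_n + h·f(t_n, y_n).
t=1.000000, y=-1.200000: f=0.760000 → y ← -1.200000 + 0.52·0.760000 = -0.804800
t=1.520000, y=-0.804800: f=1.552297 → y ← -0.804800 + 0.52·1.552297 = 0.002394
t=2.040000, y=0.002394: f=2.199994 → y ← 0.002394 + 0.52·2.199994 = 1.146391
t=2.560000, y=1.146391: f=0.885787 → y ← 1.146391 + 0.52·0.885787 = 1.607001
t=3.080000, y=1.607001: f=-0.382451 → y ← 1.607001 + 0.52·(-0.382451) = 1.408126
y(3.6) ≈ 1.4081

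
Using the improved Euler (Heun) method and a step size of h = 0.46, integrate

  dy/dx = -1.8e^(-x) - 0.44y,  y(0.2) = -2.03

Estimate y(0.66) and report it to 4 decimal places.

-2.1450

Heun: k1 = f(x_n, y_n); k2 = f(x_n + h, y_n + h·k1); y_{n+1} = y_n + (h/2)·(k1 + k2).
x=0.200000, y=-2.030000:
  k1 = f(0.200000, -2.030000) = -0.580515
  k2 = f(0.660000, -2.297037) = 0.080364
  y ← -2.030000 + (0.46/2)·(-0.580515 + 0.080364) = -2.145035
y(0.66) ≈ -2.1450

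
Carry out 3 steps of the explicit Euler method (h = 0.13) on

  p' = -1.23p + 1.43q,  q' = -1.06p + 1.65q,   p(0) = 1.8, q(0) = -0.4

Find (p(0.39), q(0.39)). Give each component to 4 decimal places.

0.6976, -1.4707

Euler on (p,q): p_{n+1} = p_n + h·p', q_{n+1} = q_n + h·q'.
0.000000: (1.800000, -0.400000); f=(-2.786000, -2.568000) → (1.437820, -0.733840)
0.130000: (1.437820, -0.733840); f=(-2.817910, -2.734925) → (1.071492, -1.089380)
0.260000: (1.071492, -1.089380); f=(-2.875749, -2.933259) → (0.697644, -1.470704)
(p(0.39), q(0.39)) ≈ (0.6976, -1.4707)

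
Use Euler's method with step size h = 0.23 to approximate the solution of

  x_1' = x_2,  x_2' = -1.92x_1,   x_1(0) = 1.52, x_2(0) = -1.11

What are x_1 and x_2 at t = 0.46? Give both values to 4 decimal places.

Euler on (x_1,x_2): x_1_{n+1} = x_1_n + h·x_1', x_2_{n+1} = x_2_n + h·x_2'.
0.000000: (1.520000, -1.110000); f=(-1.110000, -2.918400) → (1.264700, -1.781232)
0.230000: (1.264700, -1.781232); f=(-1.781232, -2.428224) → (0.855017, -2.339724)
(x_1(0.46), x_2(0.46)) ≈ (0.8550, -2.3397)

0.8550, -2.3397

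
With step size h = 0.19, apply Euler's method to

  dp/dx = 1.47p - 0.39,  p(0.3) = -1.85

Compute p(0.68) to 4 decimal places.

-3.1966

Euler: p_{n+1} = p_n + h·f(x_n, p_n).
x=0.300000, p=-1.850000: f=-3.109500 → p ← -1.850000 + 0.19·(-3.109500) = -2.440805
x=0.490000, p=-2.440805: f=-3.977983 → p ← -2.440805 + 0.19·(-3.977983) = -3.196622
p(0.68) ≈ -3.1966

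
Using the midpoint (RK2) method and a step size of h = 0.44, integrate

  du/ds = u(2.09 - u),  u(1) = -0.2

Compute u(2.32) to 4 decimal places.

Midpoint: k1 = f(s_n, u_n); k2 = f(s_n + h/2, u_n + (h/2)·k1); u_{n+1} = u_n + h·k2.
s=1.000000, u=-0.200000:
  k1 = f(1.000000, -0.200000) = -0.458000
  k2 = f(1.220000, -0.300760) = -0.719045
  u ← -0.200000 + 0.44·(-0.719045) = -0.516380
s=1.440000, u=-0.516380:
  k1 = f(1.440000, -0.516380) = -1.345882
  k2 = f(1.660000, -0.812474) = -2.358184
  u ← -0.516380 + 0.44·(-2.358184) = -1.553981
s=1.880000, u=-1.553981:
  k1 = f(1.880000, -1.553981) = -5.662676
  k2 = f(2.100000, -2.799769) = -13.690226
  u ← -1.553981 + 0.44·(-13.690226) = -7.577680
u(2.32) ≈ -7.5777

-7.5777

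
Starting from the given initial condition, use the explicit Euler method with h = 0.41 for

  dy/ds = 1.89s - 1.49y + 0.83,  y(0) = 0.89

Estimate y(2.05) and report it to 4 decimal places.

Euler: y_{n+1} = y_n + h·f(s_n, y_n).
s=0.000000, y=0.890000: f=-0.496100 → y ← 0.890000 + 0.41·(-0.496100) = 0.686599
s=0.410000, y=0.686599: f=0.581867 → y ← 0.686599 + 0.41·0.581867 = 0.925165
s=0.820000, y=0.925165: f=1.001305 → y ← 0.925165 + 0.41·1.001305 = 1.335700
s=1.230000, y=1.335700: f=1.164508 → y ← 1.335700 + 0.41·1.164508 = 1.813148
s=1.640000, y=1.813148: f=1.228010 → y ← 1.813148 + 0.41·1.228010 = 2.316632
y(2.05) ≈ 2.3166

2.3166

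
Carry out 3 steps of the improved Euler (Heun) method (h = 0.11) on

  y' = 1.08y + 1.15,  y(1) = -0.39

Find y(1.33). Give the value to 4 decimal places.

-0.1018

Heun: k1 = f(x_n, y_n); k2 = f(x_n + h, y_n + h·k1); y_{n+1} = y_n + (h/2)·(k1 + k2).
x=1.000000, y=-0.390000:
  k1 = f(1.000000, -0.390000) = 0.728800
  k2 = f(1.110000, -0.309832) = 0.815381
  y ← -0.390000 + (0.11/2)·(0.728800 + 0.815381) = -0.305070
x=1.110000, y=-0.305070:
  k1 = f(1.110000, -0.305070) = 0.820524
  k2 = f(1.220000, -0.214812) = 0.918003
  y ← -0.305070 + (0.11/2)·(0.820524 + 0.918003) = -0.209451
x=1.220000, y=-0.209451:
  k1 = f(1.220000, -0.209451) = 0.923793
  k2 = f(1.330000, -0.107834) = 1.033539
  y ← -0.209451 + (0.11/2)·(0.923793 + 1.033539) = -0.101798
y(1.33) ≈ -0.1018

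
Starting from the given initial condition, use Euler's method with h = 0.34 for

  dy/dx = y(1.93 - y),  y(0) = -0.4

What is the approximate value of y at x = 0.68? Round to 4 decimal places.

-1.3620

Euler: y_{n+1} = y_n + h·f(x_n, y_n).
x=0.000000, y=-0.400000: f=-0.932000 → y ← -0.400000 + 0.34·(-0.932000) = -0.716880
x=0.340000, y=-0.716880: f=-1.897495 → y ← -0.716880 + 0.34·(-1.897495) = -1.362028
y(0.68) ≈ -1.3620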